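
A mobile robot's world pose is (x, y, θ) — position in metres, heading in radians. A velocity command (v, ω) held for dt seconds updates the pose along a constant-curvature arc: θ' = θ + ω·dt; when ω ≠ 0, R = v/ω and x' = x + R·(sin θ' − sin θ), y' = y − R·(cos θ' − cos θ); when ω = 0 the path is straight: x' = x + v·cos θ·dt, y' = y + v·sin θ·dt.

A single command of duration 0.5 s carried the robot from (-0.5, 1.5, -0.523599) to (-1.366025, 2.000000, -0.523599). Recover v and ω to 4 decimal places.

Δθ = -0.523599 − -0.523599 = 0.000000
ω = Δθ/dt = 0.000000/0.5 = 0.0000
ω = 0 → v = (Δx·cos θ + Δy·sin θ)/dt = -2.0000

v = -2.0000, ω = 0.0000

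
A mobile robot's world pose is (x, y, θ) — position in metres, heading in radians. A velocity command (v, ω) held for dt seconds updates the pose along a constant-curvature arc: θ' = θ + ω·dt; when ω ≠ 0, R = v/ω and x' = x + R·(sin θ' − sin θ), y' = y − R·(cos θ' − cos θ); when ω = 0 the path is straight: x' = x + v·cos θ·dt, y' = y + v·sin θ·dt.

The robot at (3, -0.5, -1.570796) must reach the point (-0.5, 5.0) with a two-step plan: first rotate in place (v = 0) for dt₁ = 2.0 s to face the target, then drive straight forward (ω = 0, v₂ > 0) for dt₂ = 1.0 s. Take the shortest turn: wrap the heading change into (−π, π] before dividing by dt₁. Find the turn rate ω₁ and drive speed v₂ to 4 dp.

heading to target = atan2(5−-0.5, -0.5−3) = 2.1375
Δθ = wrap(2.1375 − -1.5708) = -2.5749; ω₁ = Δθ/dt₁ = -1.2874
distance = √((-0.5−3)² + (5−-0.5)²) = 6.5192; v₂ = distance/dt₂ = 6.5192

ω₁ = -1.2874, v₂ = 6.5192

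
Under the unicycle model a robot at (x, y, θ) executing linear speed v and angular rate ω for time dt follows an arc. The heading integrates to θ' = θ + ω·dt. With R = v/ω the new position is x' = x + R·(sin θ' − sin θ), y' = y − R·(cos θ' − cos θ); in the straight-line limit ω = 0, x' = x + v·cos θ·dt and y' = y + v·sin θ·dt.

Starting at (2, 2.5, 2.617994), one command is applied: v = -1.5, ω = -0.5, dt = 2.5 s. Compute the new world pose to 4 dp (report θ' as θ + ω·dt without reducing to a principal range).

θ' = 2.6180 + -0.5·2.5 = 1.3680
R = v/ω = -1.5/-0.5 = 3.0000
x' = 2 + 3.0000·(sin 1.3680 − sin 2.6180) = 3.4385
y' = 2.5 − 3.0000·(cos 1.3680 − cos 2.6180) = -0.7023

(3.4385, -0.7023, 1.3680)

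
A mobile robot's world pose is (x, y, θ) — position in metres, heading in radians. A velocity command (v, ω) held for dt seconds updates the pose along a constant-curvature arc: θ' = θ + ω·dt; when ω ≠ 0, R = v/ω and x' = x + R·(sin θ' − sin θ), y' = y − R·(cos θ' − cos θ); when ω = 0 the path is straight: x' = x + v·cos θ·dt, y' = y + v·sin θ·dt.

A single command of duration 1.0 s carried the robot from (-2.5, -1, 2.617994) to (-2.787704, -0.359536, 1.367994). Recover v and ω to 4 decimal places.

v = 0.7500, ω = -1.2500

Δθ = 1.367994 − 2.617994 = -1.250000
ω = Δθ/dt = -1.250000/1.0 = -1.2500
R = −Δy/(cos θ' − cos θ) = -0.6000
v = R·ω = -0.6000·-1.2500 = 0.7500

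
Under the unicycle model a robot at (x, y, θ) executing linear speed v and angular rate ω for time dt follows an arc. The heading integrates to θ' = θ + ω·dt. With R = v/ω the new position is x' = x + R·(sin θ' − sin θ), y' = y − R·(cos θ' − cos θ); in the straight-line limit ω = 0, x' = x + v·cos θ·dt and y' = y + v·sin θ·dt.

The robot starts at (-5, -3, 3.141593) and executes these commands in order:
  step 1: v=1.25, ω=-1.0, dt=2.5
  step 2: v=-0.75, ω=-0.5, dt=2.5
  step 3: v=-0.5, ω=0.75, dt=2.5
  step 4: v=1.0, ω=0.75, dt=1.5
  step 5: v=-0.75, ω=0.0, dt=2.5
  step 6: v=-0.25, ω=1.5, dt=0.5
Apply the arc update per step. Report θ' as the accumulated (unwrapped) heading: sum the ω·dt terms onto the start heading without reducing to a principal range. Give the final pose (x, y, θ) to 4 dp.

(-7.3980, -1.0729, 3.1416)

step 1: θ'=0.6416 (R=-1.2500) → pose (-5.7481, -0.7486, 0.6416)
step 2: θ'=-0.6084 (R=1.5000) → pose (-7.5031, -0.7777, -0.6084)
step 3: θ'=1.2666 (R=-0.6667) → pose (-8.5202, -1.1250, 1.2666)
step 4: θ'=2.3916 (R=1.3333) → pose (-8.8835, 0.2499, 2.3916)
step 5: θ'=2.3916 (straight) → pose (-7.5116, -1.0282, 2.3916)
step 6: θ'=3.1416 (R=-0.1667) → pose (-7.3980, -1.0729, 3.1416)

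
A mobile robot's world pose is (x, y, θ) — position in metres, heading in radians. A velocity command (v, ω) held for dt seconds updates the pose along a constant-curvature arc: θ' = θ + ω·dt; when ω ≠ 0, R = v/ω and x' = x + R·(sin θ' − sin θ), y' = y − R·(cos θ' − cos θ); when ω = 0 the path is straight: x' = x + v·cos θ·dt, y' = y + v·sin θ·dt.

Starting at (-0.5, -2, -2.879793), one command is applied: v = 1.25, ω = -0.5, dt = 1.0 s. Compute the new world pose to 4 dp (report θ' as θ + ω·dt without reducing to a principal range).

θ' = -2.8798 + -0.5·1.0 = -3.3798
R = v/ω = 1.25/-0.5 = -2.5000
x' = -0.5 + -2.5000·(sin -3.3798 − sin -2.8798) = -1.7369
y' = -2 − -2.5000·(cos -3.3798 − cos -2.8798) = -2.0146

(-1.7369, -2.0146, -3.3798)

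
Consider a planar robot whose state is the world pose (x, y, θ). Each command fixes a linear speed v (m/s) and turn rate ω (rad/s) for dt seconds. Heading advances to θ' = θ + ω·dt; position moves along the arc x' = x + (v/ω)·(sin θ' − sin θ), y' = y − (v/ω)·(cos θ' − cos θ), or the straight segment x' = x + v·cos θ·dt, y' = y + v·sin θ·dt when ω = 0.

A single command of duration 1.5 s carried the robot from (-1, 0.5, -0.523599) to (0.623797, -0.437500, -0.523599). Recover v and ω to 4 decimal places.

v = 1.2500, ω = 0.0000

Δθ = -0.523599 − -0.523599 = 0.000000
ω = Δθ/dt = 0.000000/1.5 = 0.0000
ω = 0 → v = (Δx·cos θ + Δy·sin θ)/dt = 1.2500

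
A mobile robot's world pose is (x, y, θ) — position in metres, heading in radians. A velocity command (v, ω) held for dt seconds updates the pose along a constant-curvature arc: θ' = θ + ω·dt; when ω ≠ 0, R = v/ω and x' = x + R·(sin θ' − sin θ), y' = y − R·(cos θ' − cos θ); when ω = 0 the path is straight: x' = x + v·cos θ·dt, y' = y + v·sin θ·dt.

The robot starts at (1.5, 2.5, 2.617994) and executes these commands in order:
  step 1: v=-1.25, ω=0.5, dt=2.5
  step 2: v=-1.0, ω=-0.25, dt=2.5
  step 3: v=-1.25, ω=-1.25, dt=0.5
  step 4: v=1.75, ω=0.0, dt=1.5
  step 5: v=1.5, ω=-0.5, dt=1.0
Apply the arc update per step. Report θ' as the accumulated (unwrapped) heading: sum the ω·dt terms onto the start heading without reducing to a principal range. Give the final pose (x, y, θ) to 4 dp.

(3.9282, 6.0062, 2.1180)

step 1: θ'=3.8680 (R=-2.5000) → pose (4.4105, 2.7961, 3.8680)
step 2: θ'=3.2430 (R=4.0000) → pose (6.6623, 3.7853, 3.2430)
step 3: θ'=2.6180 (R=1.0000) → pose (7.2635, 3.6565, 2.6180)
step 4: θ'=2.6180 (straight) → pose (4.9902, 4.9690, 2.6180)
step 5: θ'=2.1180 (R=-3.0000) → pose (3.9282, 6.0062, 2.1180)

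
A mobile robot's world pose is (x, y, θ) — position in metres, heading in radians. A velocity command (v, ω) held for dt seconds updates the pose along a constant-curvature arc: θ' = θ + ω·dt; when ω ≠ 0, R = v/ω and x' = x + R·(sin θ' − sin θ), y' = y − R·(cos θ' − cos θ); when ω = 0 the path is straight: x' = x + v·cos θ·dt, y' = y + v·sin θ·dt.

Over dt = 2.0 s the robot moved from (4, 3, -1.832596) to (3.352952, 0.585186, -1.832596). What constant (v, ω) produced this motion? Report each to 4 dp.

Δθ = -1.832596 − -1.832596 = 0.000000
ω = Δθ/dt = 0.000000/2.0 = 0.0000
ω = 0 → v = (Δx·cos θ + Δy·sin θ)/dt = 1.2500

v = 1.2500, ω = 0.0000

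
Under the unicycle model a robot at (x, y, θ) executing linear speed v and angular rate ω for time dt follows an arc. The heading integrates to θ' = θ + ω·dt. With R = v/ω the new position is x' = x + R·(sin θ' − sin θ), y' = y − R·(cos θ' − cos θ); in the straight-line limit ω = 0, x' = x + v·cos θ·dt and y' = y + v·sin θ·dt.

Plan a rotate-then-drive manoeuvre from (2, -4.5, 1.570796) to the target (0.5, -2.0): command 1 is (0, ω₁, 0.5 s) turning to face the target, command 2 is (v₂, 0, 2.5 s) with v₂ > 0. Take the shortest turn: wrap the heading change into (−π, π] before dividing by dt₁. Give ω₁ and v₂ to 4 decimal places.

ω₁ = 1.0808, v₂ = 1.1662

heading to target = atan2(-2−-4.5, 0.5−2) = 2.1112
Δθ = wrap(2.1112 − 1.5708) = 0.5404; ω₁ = Δθ/dt₁ = 1.0808
distance = √((0.5−2)² + (-2−-4.5)²) = 2.9155; v₂ = distance/dt₂ = 1.1662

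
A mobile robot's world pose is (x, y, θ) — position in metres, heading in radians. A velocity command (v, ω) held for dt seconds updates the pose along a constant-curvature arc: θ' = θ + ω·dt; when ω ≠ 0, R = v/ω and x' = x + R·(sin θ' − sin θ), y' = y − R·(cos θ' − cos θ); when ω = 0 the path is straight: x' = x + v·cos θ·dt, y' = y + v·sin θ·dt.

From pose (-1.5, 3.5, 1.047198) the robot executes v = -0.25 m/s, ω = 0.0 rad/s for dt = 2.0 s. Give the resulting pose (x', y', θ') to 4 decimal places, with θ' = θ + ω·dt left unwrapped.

θ' = 1.0472 + 0.0·2.0 = 1.0472
ω = 0 → straight: x' = -1.5 + -0.25·cos(1.0472)·2.0 = -1.7500
y' = 3.5 + -0.25·sin(1.0472)·2.0 = 3.0670

(-1.7500, 3.0670, 1.0472)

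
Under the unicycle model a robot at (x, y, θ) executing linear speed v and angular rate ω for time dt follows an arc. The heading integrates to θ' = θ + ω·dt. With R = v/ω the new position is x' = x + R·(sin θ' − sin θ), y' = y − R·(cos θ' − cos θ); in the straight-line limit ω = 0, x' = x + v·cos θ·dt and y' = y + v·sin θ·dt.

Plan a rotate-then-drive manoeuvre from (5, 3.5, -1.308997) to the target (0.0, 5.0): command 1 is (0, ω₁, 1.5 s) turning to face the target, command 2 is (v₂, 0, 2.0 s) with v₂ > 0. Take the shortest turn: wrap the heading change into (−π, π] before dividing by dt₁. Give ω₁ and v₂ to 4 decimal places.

heading to target = atan2(5−3.5, 0−5) = 2.8501
Δθ = wrap(2.8501 − -1.3090) = -2.1241; ω₁ = Δθ/dt₁ = -1.4160
distance = √((0−5)² + (5−3.5)²) = 5.2202; v₂ = distance/dt₂ = 2.6101

ω₁ = -1.4160, v₂ = 2.6101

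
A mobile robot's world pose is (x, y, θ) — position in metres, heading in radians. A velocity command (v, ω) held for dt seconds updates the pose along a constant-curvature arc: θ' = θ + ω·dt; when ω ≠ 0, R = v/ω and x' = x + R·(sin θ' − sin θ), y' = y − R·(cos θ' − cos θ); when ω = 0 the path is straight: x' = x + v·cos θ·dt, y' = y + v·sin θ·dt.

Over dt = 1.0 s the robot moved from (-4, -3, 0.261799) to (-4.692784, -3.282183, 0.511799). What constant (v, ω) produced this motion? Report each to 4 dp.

Δθ = 0.511799 − 0.261799 = 0.250000
ω = Δθ/dt = 0.250000/1.0 = 0.2500
R = Δx/(sin θ' − sin θ) = -3.0000
v = R·ω = -3.0000·0.2500 = -0.7500

v = -0.7500, ω = 0.2500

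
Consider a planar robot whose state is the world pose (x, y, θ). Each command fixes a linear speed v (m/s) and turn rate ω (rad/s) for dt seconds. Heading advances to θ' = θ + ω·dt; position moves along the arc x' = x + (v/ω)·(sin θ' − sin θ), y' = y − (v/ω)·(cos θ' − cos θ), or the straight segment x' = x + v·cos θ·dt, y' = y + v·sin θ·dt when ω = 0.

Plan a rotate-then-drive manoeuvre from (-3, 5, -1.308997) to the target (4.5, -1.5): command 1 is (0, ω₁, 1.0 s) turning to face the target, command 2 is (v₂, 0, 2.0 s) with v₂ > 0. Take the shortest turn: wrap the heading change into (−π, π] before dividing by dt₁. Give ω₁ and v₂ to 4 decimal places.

ω₁ = 0.5949, v₂ = 4.9624

heading to target = atan2(-1.5−5, 4.5−-3) = -0.7141
Δθ = wrap(-0.7141 − -1.3090) = 0.5949; ω₁ = Δθ/dt₁ = 0.5949
distance = √((4.5−-3)² + (-1.5−5)²) = 9.9247; v₂ = distance/dt₂ = 4.9624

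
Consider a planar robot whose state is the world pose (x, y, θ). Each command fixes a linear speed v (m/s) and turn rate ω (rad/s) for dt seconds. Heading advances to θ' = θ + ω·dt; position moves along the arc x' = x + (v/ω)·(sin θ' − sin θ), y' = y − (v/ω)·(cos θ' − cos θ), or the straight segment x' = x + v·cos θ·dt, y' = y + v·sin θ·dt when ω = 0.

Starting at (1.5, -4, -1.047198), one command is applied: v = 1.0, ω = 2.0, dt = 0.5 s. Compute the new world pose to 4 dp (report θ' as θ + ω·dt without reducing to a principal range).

(1.9094, -4.2494, -0.0472)

θ' = -1.0472 + 2.0·0.5 = -0.0472
R = v/ω = 1.0/2.0 = 0.5000
x' = 1.5 + 0.5000·(sin -0.0472 − sin -1.0472) = 1.9094
y' = -4 − 0.5000·(cos -0.0472 − cos -1.0472) = -4.2494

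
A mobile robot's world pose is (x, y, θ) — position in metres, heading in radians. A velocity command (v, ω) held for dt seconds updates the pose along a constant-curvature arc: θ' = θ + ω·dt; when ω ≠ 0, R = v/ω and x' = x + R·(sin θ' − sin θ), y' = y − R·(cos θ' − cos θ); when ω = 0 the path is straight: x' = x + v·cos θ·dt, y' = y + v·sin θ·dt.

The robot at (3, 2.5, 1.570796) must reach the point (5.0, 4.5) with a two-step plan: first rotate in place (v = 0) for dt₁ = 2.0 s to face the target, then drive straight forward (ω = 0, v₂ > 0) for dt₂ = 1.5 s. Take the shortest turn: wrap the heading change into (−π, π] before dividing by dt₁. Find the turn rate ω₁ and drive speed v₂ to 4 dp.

heading to target = atan2(4.5−2.5, 5−3) = 0.7854
Δθ = wrap(0.7854 − 1.5708) = -0.7854; ω₁ = Δθ/dt₁ = -0.3927
distance = √((5−3)² + (4.5−2.5)²) = 2.8284; v₂ = distance/dt₂ = 1.8856

ω₁ = -0.3927, v₂ = 1.8856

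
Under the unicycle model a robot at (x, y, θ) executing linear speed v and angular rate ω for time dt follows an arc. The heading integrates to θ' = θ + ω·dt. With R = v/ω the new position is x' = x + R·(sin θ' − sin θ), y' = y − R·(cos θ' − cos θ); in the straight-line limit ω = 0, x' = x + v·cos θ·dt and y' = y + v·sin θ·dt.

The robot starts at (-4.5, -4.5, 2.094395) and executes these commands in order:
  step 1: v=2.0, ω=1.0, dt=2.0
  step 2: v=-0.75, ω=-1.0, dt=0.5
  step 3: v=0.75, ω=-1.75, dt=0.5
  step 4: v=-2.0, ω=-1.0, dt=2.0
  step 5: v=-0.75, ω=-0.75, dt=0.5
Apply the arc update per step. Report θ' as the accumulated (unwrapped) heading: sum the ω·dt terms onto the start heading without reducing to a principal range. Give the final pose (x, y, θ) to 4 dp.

(-7.7651, -7.6248, 0.3444)

step 1: θ'=4.0944 (R=2.0000) → pose (-7.8621, -4.3412, 4.0944)
step 2: θ'=3.5944 (R=0.7500) → pose (-7.5790, -4.1013, 3.5944)
step 3: θ'=2.7194 (R=-0.4286) → pose (-7.9421, -4.1069, 2.7194)
step 4: θ'=0.7194 (R=2.0000) → pose (-7.4438, -7.4357, 0.7194)
step 5: θ'=0.3444 (R=1.0000) → pose (-7.7651, -7.6248, 0.3444)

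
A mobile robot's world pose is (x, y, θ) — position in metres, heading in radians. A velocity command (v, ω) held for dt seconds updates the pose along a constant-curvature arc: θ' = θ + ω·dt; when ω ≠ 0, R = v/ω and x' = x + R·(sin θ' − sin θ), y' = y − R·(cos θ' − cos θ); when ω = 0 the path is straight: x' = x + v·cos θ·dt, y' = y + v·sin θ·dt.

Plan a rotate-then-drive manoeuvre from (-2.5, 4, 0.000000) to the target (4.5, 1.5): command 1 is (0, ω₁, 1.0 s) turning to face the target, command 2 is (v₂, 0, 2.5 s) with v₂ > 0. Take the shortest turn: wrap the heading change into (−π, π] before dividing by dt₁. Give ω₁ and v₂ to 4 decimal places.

ω₁ = -0.3430, v₂ = 2.9732

heading to target = atan2(1.5−4, 4.5−-2.5) = -0.3430
Δθ = wrap(-0.3430 − 0.0000) = -0.3430; ω₁ = Δθ/dt₁ = -0.3430
distance = √((4.5−-2.5)² + (1.5−4)²) = 7.4330; v₂ = distance/dt₂ = 2.9732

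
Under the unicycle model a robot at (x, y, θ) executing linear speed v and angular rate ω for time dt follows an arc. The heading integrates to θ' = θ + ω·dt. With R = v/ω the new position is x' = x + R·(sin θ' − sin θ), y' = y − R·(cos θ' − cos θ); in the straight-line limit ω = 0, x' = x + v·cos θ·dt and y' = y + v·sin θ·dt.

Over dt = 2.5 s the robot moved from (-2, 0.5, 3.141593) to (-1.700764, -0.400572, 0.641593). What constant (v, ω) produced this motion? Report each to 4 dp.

v = -0.5000, ω = -1.0000

Δθ = 0.641593 − 3.141593 = -2.500000
ω = Δθ/dt = -2.500000/2.5 = -1.0000
R = −Δy/(cos θ' − cos θ) = 0.5000
v = R·ω = 0.5000·-1.0000 = -0.5000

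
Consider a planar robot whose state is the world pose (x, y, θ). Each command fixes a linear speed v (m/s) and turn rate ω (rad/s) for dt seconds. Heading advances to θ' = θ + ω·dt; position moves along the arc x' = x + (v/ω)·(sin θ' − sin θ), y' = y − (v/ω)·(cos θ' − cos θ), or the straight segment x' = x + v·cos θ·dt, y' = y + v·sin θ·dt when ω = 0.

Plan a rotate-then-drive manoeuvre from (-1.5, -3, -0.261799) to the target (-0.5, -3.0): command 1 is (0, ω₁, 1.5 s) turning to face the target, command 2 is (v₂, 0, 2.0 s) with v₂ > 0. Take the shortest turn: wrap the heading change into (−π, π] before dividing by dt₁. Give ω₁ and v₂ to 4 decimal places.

heading to target = atan2(-3−-3, -0.5−-1.5) = 0.0000
Δθ = wrap(0.0000 − -0.2618) = 0.2618; ω₁ = Δθ/dt₁ = 0.1745
distance = √((-0.5−-1.5)² + (-3−-3)²) = 1.0000; v₂ = distance/dt₂ = 0.5000

ω₁ = 0.1745, v₂ = 0.5000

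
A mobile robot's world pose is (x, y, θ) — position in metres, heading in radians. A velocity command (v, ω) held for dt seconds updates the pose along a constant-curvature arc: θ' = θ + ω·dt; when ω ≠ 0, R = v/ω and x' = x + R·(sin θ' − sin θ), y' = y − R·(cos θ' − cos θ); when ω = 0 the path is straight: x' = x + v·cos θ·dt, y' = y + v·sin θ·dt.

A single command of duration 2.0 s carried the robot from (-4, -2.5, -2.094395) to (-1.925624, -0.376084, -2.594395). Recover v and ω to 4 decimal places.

v = -1.5000, ω = -0.2500

Δθ = -2.594395 − -2.094395 = -0.500000
ω = Δθ/dt = -0.500000/2.0 = -0.2500
R = −Δy/(cos θ' − cos θ) = 6.0000
v = R·ω = 6.0000·-0.2500 = -1.5000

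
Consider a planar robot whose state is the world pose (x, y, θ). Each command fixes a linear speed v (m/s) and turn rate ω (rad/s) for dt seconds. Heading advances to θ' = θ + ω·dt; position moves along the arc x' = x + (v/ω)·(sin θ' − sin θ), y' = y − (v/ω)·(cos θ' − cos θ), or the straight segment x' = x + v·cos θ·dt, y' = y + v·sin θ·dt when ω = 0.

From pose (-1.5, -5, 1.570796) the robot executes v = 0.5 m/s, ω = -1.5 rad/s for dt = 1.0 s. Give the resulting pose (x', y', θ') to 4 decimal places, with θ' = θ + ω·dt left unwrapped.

(-1.1902, -4.6675, 0.0708)

θ' = 1.5708 + -1.5·1.0 = 0.0708
R = v/ω = 0.5/-1.5 = -0.3333
x' = -1.5 + -0.3333·(sin 0.0708 − sin 1.5708) = -1.1902
y' = -5 − -0.3333·(cos 0.0708 − cos 1.5708) = -4.6675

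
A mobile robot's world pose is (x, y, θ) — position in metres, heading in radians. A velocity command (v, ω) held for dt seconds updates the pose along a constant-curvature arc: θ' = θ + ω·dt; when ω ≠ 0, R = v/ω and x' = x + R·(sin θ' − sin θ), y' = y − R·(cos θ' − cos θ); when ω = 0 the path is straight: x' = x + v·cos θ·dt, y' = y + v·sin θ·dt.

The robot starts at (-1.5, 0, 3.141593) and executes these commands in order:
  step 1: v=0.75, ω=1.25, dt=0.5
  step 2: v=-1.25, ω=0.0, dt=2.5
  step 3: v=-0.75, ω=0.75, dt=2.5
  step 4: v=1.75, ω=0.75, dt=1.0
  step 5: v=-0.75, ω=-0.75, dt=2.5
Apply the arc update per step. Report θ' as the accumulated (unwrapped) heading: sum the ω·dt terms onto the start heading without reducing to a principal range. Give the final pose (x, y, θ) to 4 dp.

(1.2564, 4.0655, 4.5166)

step 1: θ'=3.7666 (R=0.6000) → pose (-1.8511, -0.1134, 3.7666)
step 2: θ'=3.7666 (straight) → pose (0.6832, 1.7150, 3.7666)
step 3: θ'=5.6416 (R=-1.0000) → pose (0.6966, 3.3271, 5.6416)
step 4: θ'=6.3916 (R=2.3333) → pose (2.3455, 2.8768, 6.3916)
step 5: θ'=4.5166 (R=1.0000) → pose (1.2564, 4.0655, 4.5166)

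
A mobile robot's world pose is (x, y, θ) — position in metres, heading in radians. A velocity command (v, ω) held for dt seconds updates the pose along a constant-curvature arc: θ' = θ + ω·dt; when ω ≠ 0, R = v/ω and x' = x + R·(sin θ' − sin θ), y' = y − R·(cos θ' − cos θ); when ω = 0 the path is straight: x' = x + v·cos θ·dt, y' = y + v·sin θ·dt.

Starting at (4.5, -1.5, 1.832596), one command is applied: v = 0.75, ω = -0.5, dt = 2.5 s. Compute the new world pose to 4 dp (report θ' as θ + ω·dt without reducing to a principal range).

θ' = 1.8326 + -0.5·2.5 = 0.5826
R = v/ω = 0.75/-0.5 = -1.5000
x' = 4.5 + -1.5000·(sin 0.5826 − sin 1.8326) = 5.1236
y' = -1.5 − -1.5000·(cos 0.5826 − cos 1.8326) = 0.1408

(5.1236, 0.1408, 0.5826)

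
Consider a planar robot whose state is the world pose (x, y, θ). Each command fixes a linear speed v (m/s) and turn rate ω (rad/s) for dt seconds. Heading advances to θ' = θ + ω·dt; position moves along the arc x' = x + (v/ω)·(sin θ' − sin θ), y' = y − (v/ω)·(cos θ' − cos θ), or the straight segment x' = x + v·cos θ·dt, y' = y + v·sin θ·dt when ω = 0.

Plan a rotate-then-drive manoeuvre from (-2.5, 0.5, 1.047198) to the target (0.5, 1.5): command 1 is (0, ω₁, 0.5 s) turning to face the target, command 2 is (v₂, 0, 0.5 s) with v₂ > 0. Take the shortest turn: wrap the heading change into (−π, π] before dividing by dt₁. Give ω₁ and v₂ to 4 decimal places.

heading to target = atan2(1.5−0.5, 0.5−-2.5) = 0.3218
Δθ = wrap(0.3218 − 1.0472) = -0.7254; ω₁ = Δθ/dt₁ = -1.4509
distance = √((0.5−-2.5)² + (1.5−0.5)²) = 3.1623; v₂ = distance/dt₂ = 6.3246

ω₁ = -1.4509, v₂ = 6.3246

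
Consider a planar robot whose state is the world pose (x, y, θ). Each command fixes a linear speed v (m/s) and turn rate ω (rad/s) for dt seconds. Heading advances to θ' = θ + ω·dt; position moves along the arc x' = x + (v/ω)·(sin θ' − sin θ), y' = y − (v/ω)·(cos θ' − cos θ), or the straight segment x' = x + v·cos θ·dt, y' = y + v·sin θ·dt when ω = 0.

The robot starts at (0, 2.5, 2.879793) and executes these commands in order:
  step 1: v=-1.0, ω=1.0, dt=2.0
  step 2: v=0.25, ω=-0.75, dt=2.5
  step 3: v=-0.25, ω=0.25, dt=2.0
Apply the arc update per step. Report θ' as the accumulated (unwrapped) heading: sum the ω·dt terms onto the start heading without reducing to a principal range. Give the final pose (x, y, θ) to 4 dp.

step 1: θ'=4.8798 (R=-1.0000) → pose (1.2448, 3.6325, 4.8798)
step 2: θ'=3.0048 (R=-0.3333) → pose (0.8707, 3.2468, 3.0048)
step 3: θ'=3.5048 (R=-1.0000) → pose (1.3623, 3.3027, 3.5048)

(1.3623, 3.3027, 3.5048)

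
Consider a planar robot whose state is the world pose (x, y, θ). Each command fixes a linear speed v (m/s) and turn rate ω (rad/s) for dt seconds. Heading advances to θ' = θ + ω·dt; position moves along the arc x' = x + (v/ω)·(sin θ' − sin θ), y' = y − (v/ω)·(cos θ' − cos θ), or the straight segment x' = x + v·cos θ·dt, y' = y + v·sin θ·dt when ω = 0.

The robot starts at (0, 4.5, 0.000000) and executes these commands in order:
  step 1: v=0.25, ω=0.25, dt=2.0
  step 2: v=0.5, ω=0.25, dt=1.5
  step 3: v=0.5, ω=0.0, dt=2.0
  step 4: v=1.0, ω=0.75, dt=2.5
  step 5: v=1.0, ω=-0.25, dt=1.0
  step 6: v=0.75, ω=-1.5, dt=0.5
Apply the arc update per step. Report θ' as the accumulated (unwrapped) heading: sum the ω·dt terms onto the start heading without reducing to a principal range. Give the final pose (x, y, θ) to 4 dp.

(0.1221, 8.7543, 1.7500)

step 1: θ'=0.5000 (R=1.0000) → pose (0.4794, 4.6224, 0.5000)
step 2: θ'=0.8750 (R=2.0000) → pose (1.0557, 5.0956, 0.8750)
step 3: θ'=0.8750 (straight) → pose (1.6967, 5.8631, 0.8750)
step 4: θ'=2.7500 (R=1.3333) → pose (1.1821, 7.9502, 2.7500)
step 5: θ'=2.5000 (R=-4.0000) → pose (0.3149, 8.4428, 2.5000)
step 6: θ'=1.7500 (R=-0.5000) → pose (0.1221, 8.7543, 1.7500)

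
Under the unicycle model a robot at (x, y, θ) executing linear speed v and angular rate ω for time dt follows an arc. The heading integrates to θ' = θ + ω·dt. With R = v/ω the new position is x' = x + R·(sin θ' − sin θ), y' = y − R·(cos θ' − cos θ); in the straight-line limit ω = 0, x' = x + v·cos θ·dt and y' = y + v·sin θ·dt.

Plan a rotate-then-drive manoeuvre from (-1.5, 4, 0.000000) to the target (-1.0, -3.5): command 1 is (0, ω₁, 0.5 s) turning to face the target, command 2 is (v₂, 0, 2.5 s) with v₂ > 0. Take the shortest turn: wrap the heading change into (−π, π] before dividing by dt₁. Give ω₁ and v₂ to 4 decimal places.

ω₁ = -3.0085, v₂ = 3.0067

heading to target = atan2(-3.5−4, -1−-1.5) = -1.5042
Δθ = wrap(-1.5042 − 0.0000) = -1.5042; ω₁ = Δθ/dt₁ = -3.0085
distance = √((-1−-1.5)² + (-3.5−4)²) = 7.5166; v₂ = distance/dt₂ = 3.0067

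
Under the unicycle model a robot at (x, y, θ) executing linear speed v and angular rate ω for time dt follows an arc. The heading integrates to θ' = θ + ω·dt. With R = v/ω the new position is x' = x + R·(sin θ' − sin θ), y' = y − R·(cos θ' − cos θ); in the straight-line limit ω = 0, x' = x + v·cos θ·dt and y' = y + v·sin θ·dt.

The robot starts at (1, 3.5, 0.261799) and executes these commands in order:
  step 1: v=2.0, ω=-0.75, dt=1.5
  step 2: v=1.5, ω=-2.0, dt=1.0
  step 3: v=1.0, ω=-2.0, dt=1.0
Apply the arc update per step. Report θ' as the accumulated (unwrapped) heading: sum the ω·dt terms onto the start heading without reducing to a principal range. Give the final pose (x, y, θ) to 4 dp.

(2.7211, 2.0048, -4.8632)

step 1: θ'=-0.8632 (R=-2.6667) → pose (3.7167, 2.6576, -0.8632)
step 2: θ'=-2.8632 (R=-0.7500) → pose (3.3528, 1.4489, -2.8632)
step 3: θ'=-4.8632 (R=-0.5000) → pose (2.7211, 2.0048, -4.8632)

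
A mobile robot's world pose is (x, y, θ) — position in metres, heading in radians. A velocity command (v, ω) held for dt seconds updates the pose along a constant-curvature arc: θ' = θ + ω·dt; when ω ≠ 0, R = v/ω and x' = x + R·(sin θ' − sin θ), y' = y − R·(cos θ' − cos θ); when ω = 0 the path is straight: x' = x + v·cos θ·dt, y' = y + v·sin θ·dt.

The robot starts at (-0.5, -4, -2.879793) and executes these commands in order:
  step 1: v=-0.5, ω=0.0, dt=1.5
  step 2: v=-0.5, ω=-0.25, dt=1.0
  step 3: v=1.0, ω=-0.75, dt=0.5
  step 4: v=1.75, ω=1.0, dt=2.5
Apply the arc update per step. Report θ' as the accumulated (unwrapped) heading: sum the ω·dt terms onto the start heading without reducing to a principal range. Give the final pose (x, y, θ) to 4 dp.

(-1.8697, -6.2253, -1.0048)

step 1: θ'=-2.8798 (straight) → pose (0.2244, -3.8059, -2.8798)
step 2: θ'=-3.1298 (R=2.0000) → pose (0.7185, -3.7379, -3.1298)
step 3: θ'=-3.5048 (R=-1.3333) → pose (0.2291, -3.6510, -3.5048)
step 4: θ'=-1.0048 (R=1.7500) → pose (-1.8697, -6.2253, -1.0048)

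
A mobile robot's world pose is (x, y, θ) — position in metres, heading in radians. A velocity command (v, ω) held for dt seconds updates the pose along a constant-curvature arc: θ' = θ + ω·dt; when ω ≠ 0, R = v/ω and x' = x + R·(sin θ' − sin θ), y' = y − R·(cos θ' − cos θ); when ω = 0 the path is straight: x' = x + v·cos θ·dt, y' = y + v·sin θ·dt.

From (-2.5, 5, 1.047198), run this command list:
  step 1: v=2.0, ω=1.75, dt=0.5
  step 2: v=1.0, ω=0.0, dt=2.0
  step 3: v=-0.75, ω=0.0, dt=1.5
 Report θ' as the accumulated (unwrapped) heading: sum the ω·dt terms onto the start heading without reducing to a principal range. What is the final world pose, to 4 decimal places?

(-2.7179, 6.7863, 1.9222)

step 1: θ'=1.9222 (R=1.1429) → pose (-2.4167, 5.9648, 1.9222)
step 2: θ'=1.9222 (straight) → pose (-3.1052, 7.8426, 1.9222)
step 3: θ'=1.9222 (straight) → pose (-2.7179, 6.7863, 1.9222)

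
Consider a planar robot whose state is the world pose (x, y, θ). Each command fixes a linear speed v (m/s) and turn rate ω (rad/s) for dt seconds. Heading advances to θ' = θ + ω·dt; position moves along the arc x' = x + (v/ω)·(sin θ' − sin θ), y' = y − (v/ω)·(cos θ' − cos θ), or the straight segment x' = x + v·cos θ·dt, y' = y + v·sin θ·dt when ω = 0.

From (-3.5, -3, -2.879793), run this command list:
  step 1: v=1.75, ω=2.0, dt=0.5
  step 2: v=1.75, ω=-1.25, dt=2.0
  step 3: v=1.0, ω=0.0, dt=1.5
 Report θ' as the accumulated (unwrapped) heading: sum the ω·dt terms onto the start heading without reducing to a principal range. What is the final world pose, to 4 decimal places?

(-7.2538, -2.1927, -4.3798)

step 1: θ'=-1.8798 (R=0.8750) → pose (-4.1071, -3.5791, -1.8798)
step 2: θ'=-4.3798 (R=-1.4000) → pose (-6.7641, -3.6104, -4.3798)
step 3: θ'=-4.3798 (straight) → pose (-7.2538, -2.1927, -4.3798)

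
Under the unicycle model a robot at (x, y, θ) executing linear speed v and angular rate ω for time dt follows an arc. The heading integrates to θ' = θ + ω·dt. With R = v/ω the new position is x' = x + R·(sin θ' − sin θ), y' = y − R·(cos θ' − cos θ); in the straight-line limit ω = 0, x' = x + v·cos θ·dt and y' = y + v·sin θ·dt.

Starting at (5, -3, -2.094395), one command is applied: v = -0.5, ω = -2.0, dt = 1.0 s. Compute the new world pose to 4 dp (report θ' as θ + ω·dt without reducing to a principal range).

θ' = -2.0944 + -2.0·1.0 = -4.0944
R = v/ω = -0.5/-2.0 = 0.2500
x' = 5 + 0.2500·(sin -4.0944 − sin -2.0944) = 5.4203
y' = -3 − 0.2500·(cos -4.0944 − cos -2.0944) = -2.9801

(5.4203, -2.9801, -4.0944)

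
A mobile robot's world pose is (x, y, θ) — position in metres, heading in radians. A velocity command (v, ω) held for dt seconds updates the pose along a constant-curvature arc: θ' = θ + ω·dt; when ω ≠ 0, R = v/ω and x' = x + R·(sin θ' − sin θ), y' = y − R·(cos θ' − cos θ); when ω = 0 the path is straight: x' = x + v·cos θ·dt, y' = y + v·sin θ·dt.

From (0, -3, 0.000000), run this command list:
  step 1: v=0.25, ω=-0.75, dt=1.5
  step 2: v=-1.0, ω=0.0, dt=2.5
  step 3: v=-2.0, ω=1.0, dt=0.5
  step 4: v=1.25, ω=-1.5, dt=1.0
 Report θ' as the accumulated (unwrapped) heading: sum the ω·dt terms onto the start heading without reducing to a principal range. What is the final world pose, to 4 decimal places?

(-1.1905, -1.2887, -2.1250)

step 1: θ'=-1.1250 (R=-0.3333) → pose (0.3008, -3.1896, -1.1250)
step 2: θ'=-1.1250 (straight) → pose (-0.7772, -0.9339, -1.1250)
step 3: θ'=-0.6250 (R=-2.0000) → pose (-1.4115, -0.1744, -0.6250)
step 4: θ'=-2.1250 (R=-0.8333) → pose (-1.1905, -1.2887, -2.1250)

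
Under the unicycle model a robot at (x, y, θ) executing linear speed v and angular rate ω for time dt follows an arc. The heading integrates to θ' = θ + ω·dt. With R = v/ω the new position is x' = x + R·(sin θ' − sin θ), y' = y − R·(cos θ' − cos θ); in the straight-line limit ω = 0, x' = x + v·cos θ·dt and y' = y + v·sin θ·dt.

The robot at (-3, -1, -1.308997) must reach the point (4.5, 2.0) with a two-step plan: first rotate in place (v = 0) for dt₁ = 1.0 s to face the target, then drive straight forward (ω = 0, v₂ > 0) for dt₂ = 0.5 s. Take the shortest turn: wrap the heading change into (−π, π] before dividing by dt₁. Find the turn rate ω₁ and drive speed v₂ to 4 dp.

heading to target = atan2(2−-1, 4.5−-3) = 0.3805
Δθ = wrap(0.3805 − -1.3090) = 1.6895; ω₁ = Δθ/dt₁ = 1.6895
distance = √((4.5−-3)² + (2−-1)²) = 8.0777; v₂ = distance/dt₂ = 16.1555

ω₁ = 1.6895, v₂ = 16.1555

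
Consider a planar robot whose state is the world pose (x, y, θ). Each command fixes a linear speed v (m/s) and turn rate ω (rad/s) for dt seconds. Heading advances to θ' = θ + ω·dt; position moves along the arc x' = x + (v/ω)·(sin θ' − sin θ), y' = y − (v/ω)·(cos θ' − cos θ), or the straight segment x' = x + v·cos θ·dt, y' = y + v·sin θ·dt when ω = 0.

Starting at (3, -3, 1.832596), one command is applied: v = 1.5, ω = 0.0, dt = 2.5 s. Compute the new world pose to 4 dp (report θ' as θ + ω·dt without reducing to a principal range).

θ' = 1.8326 + 0.0·2.5 = 1.8326
ω = 0 → straight: x' = 3 + 1.5·cos(1.8326)·2.5 = 2.0294
y' = -3 + 1.5·sin(1.8326)·2.5 = 0.6222

(2.0294, 0.6222, 1.8326)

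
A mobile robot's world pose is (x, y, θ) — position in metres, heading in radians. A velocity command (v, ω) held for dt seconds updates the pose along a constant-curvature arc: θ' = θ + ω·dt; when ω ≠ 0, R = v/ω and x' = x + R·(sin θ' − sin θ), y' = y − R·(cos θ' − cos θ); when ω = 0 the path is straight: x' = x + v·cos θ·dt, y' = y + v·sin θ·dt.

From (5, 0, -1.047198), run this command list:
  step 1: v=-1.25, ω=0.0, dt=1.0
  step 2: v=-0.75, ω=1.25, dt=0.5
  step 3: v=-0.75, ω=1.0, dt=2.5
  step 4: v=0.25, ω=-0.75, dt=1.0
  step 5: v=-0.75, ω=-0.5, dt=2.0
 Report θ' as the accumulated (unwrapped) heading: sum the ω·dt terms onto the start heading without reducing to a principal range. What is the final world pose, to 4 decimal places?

(2.1331, -0.5356, 0.3278)

step 1: θ'=-1.0472 (straight) → pose (4.3750, 1.0825, -1.0472)
step 2: θ'=-0.4222 (R=-0.6000) → pose (4.1012, 1.3298, -0.4222)
step 3: θ'=2.0778 (R=-0.7500) → pose (3.1383, 0.2815, 2.0778)
step 4: θ'=1.3278 (R=-0.3333) → pose (3.1061, 0.5236, 1.3278)
step 5: θ'=0.3278 (R=1.5000) → pose (2.1331, -0.5356, 0.3278)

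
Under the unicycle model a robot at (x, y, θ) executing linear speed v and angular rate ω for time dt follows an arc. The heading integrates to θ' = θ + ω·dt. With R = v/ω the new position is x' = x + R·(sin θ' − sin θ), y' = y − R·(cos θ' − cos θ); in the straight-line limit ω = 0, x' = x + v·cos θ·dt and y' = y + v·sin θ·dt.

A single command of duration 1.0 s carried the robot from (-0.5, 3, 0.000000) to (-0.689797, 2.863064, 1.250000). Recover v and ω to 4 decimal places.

v = -0.2500, ω = 1.2500

Δθ = 1.250000 − 0.000000 = 1.250000
ω = Δθ/dt = 1.250000/1.0 = 1.2500
R = Δx/(sin θ' − sin θ) = -0.2000
v = R·ω = -0.2000·1.2500 = -0.2500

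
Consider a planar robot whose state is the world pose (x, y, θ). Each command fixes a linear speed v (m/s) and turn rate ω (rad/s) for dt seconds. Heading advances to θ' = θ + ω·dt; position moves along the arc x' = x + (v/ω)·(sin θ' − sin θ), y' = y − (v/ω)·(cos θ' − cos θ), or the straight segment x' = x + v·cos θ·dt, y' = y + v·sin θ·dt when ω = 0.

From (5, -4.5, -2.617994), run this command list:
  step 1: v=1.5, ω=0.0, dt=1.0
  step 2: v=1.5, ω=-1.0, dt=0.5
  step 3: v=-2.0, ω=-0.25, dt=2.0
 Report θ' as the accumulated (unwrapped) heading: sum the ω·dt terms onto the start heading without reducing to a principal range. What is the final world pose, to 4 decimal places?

step 1: θ'=-2.6180 (straight) → pose (3.7010, -5.2500, -2.6180)
step 2: θ'=-3.1180 (R=-1.5000) → pose (2.9864, -5.4505, -3.1180)
step 3: θ'=-3.6180 (R=8.0000) → pose (6.8438, -6.3391, -3.6180)

(6.8438, -6.3391, -3.6180)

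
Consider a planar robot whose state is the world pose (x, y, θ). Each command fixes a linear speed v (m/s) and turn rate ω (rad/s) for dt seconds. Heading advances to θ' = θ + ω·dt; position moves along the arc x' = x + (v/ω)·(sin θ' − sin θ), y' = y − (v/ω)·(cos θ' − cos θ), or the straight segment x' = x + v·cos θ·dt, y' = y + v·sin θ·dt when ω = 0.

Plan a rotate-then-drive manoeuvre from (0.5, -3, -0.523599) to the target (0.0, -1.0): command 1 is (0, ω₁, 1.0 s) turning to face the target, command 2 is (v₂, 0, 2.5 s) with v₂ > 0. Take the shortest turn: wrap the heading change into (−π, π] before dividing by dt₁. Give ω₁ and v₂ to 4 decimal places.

heading to target = atan2(-1−-3, 0−0.5) = 1.8158
Δθ = wrap(1.8158 − -0.5236) = 2.3394; ω₁ = Δθ/dt₁ = 2.3394
distance = √((0−0.5)² + (-1−-3)²) = 2.0616; v₂ = distance/dt₂ = 0.8246

ω₁ = 2.3394, v₂ = 0.8246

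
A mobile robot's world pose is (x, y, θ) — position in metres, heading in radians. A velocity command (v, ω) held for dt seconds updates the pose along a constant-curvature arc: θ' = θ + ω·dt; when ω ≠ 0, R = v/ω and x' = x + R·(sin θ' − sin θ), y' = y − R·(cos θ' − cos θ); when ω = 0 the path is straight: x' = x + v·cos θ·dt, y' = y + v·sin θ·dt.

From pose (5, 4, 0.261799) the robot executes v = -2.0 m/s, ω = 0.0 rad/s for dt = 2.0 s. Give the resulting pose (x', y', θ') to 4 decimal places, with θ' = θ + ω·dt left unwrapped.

θ' = 0.2618 + 0.0·2.0 = 0.2618
ω = 0 → straight: x' = 5 + -2.0·cos(0.2618)·2.0 = 1.1363
y' = 4 + -2.0·sin(0.2618)·2.0 = 2.9647

(1.1363, 2.9647, 0.2618)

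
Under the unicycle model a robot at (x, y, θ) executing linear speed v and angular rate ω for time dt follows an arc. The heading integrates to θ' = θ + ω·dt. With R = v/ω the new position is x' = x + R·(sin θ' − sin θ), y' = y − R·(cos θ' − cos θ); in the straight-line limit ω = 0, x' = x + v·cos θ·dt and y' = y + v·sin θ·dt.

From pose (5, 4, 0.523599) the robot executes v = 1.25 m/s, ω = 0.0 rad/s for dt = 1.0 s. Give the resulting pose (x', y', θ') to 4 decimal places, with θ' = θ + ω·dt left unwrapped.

θ' = 0.5236 + 0.0·1.0 = 0.5236
ω = 0 → straight: x' = 5 + 1.25·cos(0.5236)·1.0 = 6.0825
y' = 4 + 1.25·sin(0.5236)·1.0 = 4.6250

(6.0825, 4.6250, 0.5236)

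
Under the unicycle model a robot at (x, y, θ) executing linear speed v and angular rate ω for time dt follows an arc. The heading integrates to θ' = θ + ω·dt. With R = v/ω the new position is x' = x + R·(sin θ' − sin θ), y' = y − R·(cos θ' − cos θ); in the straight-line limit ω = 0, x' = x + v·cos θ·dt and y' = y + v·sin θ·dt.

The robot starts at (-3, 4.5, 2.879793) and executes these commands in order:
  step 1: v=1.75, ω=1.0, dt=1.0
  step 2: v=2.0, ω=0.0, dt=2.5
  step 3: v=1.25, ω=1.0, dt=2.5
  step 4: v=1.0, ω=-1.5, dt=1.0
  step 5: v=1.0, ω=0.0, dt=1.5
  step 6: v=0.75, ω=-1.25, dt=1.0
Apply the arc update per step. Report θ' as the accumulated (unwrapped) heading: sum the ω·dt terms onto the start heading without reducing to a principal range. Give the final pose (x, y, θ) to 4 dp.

(-6.7058, -4.0909, 3.6298)

step 1: θ'=3.8798 (R=1.7500) → pose (-4.6306, 4.1041, 3.8798)
step 2: θ'=3.8798 (straight) → pose (-8.3290, 0.7393, 3.8798)
step 3: θ'=6.3798 (R=1.2500) → pose (-7.3672, -1.4295, 6.3798)
step 4: θ'=4.8798 (R=-0.6667) → pose (-6.6456, -1.9820, 4.8798)
step 5: θ'=4.8798 (straight) → pose (-6.3957, -3.4610, 4.8798)
step 6: θ'=3.6298 (R=-0.6000) → pose (-6.7058, -4.0909, 3.6298)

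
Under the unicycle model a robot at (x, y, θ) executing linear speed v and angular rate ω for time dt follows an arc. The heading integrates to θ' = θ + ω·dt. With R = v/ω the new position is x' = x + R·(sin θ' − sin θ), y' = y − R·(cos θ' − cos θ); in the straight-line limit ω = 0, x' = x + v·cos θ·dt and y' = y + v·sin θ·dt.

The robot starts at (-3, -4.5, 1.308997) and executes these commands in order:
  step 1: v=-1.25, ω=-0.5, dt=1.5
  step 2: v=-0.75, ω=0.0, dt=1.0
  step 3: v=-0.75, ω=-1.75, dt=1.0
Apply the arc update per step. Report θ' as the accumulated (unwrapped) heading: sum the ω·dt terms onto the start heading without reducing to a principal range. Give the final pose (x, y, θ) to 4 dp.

(-5.3501, -6.1657, -1.1910)

step 1: θ'=0.5590 (R=2.5000) → pose (-4.0890, -5.9724, 0.5590)
step 2: θ'=0.5590 (straight) → pose (-4.7248, -6.3702, 0.5590)
step 3: θ'=-1.1910 (R=0.4286) → pose (-5.3501, -6.1657, -1.1910)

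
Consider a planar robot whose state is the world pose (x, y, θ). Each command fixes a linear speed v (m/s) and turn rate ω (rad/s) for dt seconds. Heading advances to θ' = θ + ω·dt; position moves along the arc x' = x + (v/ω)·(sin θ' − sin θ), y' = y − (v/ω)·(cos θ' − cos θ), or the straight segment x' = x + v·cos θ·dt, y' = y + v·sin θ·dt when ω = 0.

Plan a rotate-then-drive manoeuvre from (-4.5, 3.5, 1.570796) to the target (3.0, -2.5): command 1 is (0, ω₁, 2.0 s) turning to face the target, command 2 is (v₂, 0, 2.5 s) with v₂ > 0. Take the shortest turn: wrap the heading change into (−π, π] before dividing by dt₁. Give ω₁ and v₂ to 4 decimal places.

heading to target = atan2(-2.5−3.5, 3−-4.5) = -0.6747
Δθ = wrap(-0.6747 − 1.5708) = -2.2455; ω₁ = Δθ/dt₁ = -1.1228
distance = √((3−-4.5)² + (-2.5−3.5)²) = 9.6047; v₂ = distance/dt₂ = 3.8419

ω₁ = -1.1228, v₂ = 3.8419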